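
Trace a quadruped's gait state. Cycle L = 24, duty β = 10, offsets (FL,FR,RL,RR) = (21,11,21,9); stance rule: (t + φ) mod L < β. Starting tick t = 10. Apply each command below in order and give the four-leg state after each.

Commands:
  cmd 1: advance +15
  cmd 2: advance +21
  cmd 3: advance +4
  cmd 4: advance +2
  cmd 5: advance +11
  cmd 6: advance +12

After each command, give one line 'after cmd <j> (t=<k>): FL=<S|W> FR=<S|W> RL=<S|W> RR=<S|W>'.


start t=10: FL=S FR=W RL=S RR=W
cmd 1: advance +15 → t=25, phase=(22,12,22,10) → FL=W FR=W RL=W RR=W
cmd 2: advance +21 → t=46, phase=(19,9,19,7) → FL=W FR=S RL=W RR=S
cmd 3: advance +4 → t=50, phase=(23,13,23,11) → FL=W FR=W RL=W RR=W
cmd 4: advance +2 → t=52, phase=(1,15,1,13) → FL=S FR=W RL=S RR=W
cmd 5: advance +11 → t=63, phase=(12,2,12,0) → FL=W FR=S RL=W RR=S
cmd 6: advance +12 → t=75, phase=(0,14,0,12) → FL=S FR=W RL=S RR=W

after cmd 1 (t=25): FL=W FR=W RL=W RR=W
after cmd 2 (t=46): FL=W FR=S RL=W RR=S
after cmd 3 (t=50): FL=W FR=W RL=W RR=W
after cmd 4 (t=52): FL=S FR=W RL=S RR=W
after cmd 5 (t=63): FL=W FR=S RL=W RR=S
after cmd 6 (t=75): FL=S FR=W RL=S RR=W


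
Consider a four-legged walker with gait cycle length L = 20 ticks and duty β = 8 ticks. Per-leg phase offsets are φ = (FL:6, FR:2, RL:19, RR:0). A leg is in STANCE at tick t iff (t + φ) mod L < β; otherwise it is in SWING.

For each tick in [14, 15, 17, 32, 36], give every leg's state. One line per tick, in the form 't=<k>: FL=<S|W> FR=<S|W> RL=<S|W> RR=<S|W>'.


t=14: phase=(0,16,13,14) vs β=8 → FL=S FR=W RL=W RR=W
t=15: phase=(1,17,14,15) vs β=8 → FL=S FR=W RL=W RR=W
t=17: phase=(3,19,16,17) vs β=8 → FL=S FR=W RL=W RR=W
t=32: phase=(18,14,11,12) vs β=8 → FL=W FR=W RL=W RR=W
t=36: phase=(2,18,15,16) vs β=8 → FL=S FR=W RL=W RR=W

t=14: FL=S FR=W RL=W RR=W
t=15: FL=S FR=W RL=W RR=W
t=17: FL=S FR=W RL=W RR=W
t=32: FL=W FR=W RL=W RR=W
t=36: FL=S FR=W RL=W RR=W


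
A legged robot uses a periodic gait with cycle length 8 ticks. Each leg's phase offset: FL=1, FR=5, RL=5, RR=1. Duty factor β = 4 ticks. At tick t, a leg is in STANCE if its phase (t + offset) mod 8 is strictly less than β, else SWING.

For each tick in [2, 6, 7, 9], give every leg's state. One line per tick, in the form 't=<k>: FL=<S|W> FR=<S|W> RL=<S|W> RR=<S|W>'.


t=2: FL=S FR=W RL=W RR=S
t=6: FL=W FR=S RL=S RR=W
t=7: FL=S FR=W RL=W RR=S
t=9: FL=S FR=W RL=W RR=S

t=2: phase=(3,7,7,3) vs β=4 → FL=S FR=W RL=W RR=S
t=6: phase=(7,3,3,7) vs β=4 → FL=W FR=S RL=S RR=W
t=7: phase=(0,4,4,0) vs β=4 → FL=S FR=W RL=W RR=S
t=9: phase=(2,6,6,2) vs β=4 → FL=S FR=W RL=W RR=S


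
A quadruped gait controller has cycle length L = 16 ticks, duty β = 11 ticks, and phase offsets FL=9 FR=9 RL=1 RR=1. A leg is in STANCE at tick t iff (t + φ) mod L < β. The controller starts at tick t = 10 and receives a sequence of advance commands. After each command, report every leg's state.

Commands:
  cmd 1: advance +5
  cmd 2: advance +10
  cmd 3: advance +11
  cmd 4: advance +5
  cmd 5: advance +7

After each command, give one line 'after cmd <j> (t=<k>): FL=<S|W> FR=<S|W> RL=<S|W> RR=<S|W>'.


after cmd 1 (t=15): FL=S FR=S RL=S RR=S
after cmd 2 (t=25): FL=S FR=S RL=S RR=S
after cmd 3 (t=36): FL=W FR=W RL=S RR=S
after cmd 4 (t=41): FL=S FR=S RL=S RR=S
after cmd 5 (t=48): FL=S FR=S RL=S RR=S

start t=10: FL=S FR=S RL=W RR=W
cmd 1: advance +5 → t=15, phase=(8,8,0,0) → FL=S FR=S RL=S RR=S
cmd 2: advance +10 → t=25, phase=(2,2,10,10) → FL=S FR=S RL=S RR=S
cmd 3: advance +11 → t=36, phase=(13,13,5,5) → FL=W FR=W RL=S RR=S
cmd 4: advance +5 → t=41, phase=(2,2,10,10) → FL=S FR=S RL=S RR=S
cmd 5: advance +7 → t=48, phase=(9,9,1,1) → FL=S FR=S RL=S RR=S


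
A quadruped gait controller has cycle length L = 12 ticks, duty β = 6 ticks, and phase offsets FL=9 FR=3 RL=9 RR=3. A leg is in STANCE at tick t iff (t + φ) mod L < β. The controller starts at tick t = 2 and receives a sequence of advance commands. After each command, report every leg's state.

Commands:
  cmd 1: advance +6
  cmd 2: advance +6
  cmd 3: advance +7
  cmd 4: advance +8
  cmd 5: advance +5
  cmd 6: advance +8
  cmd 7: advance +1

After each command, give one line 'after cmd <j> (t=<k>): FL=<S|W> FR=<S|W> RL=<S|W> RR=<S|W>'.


start t=2: FL=W FR=S RL=W RR=S
cmd 1: advance +6 → t=8, phase=(5,11,5,11) → FL=S FR=W RL=S RR=W
cmd 2: advance +6 → t=14, phase=(11,5,11,5) → FL=W FR=S RL=W RR=S
cmd 3: advance +7 → t=21, phase=(6,0,6,0) → FL=W FR=S RL=W RR=S
cmd 4: advance +8 → t=29, phase=(2,8,2,8) → FL=S FR=W RL=S RR=W
cmd 5: advance +5 → t=34, phase=(7,1,7,1) → FL=W FR=S RL=W RR=S
cmd 6: advance +8 → t=42, phase=(3,9,3,9) → FL=S FR=W RL=S RR=W
cmd 7: advance +1 → t=43, phase=(4,10,4,10) → FL=S FR=W RL=S RR=W

after cmd 1 (t=8): FL=S FR=W RL=S RR=W
after cmd 2 (t=14): FL=W FR=S RL=W RR=S
after cmd 3 (t=21): FL=W FR=S RL=W RR=S
after cmd 4 (t=29): FL=S FR=W RL=S RR=W
after cmd 5 (t=34): FL=W FR=S RL=W RR=S
after cmd 6 (t=42): FL=S FR=W RL=S RR=W
after cmd 7 (t=43): FL=S FR=W RL=S RR=W


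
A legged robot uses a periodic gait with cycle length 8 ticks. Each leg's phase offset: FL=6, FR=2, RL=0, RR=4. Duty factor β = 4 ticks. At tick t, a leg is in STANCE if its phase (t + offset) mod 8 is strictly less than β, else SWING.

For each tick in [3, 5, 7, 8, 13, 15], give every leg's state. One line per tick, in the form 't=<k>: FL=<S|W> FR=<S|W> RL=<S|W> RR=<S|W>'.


t=3: FL=S FR=W RL=S RR=W
t=5: FL=S FR=W RL=W RR=S
t=7: FL=W FR=S RL=W RR=S
t=8: FL=W FR=S RL=S RR=W
t=13: FL=S FR=W RL=W RR=S
t=15: FL=W FR=S RL=W RR=S

t=3: phase=(1,5,3,7) vs β=4 → FL=S FR=W RL=S RR=W
t=5: phase=(3,7,5,1) vs β=4 → FL=S FR=W RL=W RR=S
t=7: phase=(5,1,7,3) vs β=4 → FL=W FR=S RL=W RR=S
t=8: phase=(6,2,0,4) vs β=4 → FL=W FR=S RL=S RR=W
t=13: phase=(3,7,5,1) vs β=4 → FL=S FR=W RL=W RR=S
t=15: phase=(5,1,7,3) vs β=4 → FL=W FR=S RL=W RR=S


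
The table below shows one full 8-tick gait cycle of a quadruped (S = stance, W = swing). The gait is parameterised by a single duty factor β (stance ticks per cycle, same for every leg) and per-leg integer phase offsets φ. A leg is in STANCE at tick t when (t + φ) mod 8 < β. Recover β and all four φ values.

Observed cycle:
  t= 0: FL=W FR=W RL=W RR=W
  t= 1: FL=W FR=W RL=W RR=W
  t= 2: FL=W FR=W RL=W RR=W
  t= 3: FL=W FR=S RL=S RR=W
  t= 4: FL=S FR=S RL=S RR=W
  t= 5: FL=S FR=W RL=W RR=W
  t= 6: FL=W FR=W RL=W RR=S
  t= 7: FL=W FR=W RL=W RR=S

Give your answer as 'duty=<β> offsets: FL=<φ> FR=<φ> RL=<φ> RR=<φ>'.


duty β = stance ticks per leg = 2
FL: stance ticks = 2; W→S at t=4 → φ=4
FR: stance ticks = 2; W→S at t=3 → φ=5
RL: stance ticks = 2; W→S at t=3 → φ=5
RR: stance ticks = 2; W→S at t=6 → φ=2

duty=2 offsets: FL=4 FR=5 RL=5 RR=2


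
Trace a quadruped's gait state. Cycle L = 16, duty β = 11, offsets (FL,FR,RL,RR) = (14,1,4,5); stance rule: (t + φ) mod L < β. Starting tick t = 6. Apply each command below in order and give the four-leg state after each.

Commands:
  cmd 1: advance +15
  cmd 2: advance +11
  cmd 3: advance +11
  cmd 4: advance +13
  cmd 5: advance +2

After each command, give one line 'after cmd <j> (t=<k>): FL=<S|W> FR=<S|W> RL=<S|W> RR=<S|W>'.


after cmd 1 (t=21): FL=S FR=S RL=S RR=S
after cmd 2 (t=32): FL=W FR=S RL=S RR=S
after cmd 3 (t=43): FL=S FR=W RL=W RR=S
after cmd 4 (t=56): FL=S FR=S RL=W RR=W
after cmd 5 (t=58): FL=S FR=W RL=W RR=W

start t=6: FL=S FR=S RL=S RR=W
cmd 1: advance +15 → t=21, phase=(3,6,9,10) → FL=S FR=S RL=S RR=S
cmd 2: advance +11 → t=32, phase=(14,1,4,5) → FL=W FR=S RL=S RR=S
cmd 3: advance +11 → t=43, phase=(9,12,15,0) → FL=S FR=W RL=W RR=S
cmd 4: advance +13 → t=56, phase=(6,9,12,13) → FL=S FR=S RL=W RR=W
cmd 5: advance +2 → t=58, phase=(8,11,14,15) → FL=S FR=W RL=W RR=W


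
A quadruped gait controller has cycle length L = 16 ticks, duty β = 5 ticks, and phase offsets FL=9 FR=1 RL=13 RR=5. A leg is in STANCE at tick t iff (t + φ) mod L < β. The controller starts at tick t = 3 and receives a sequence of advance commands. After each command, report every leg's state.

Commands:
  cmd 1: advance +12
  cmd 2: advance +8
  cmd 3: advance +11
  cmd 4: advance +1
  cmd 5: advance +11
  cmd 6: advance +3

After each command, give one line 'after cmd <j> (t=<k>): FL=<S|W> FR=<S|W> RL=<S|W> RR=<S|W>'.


after cmd 1 (t=15): FL=W FR=S RL=W RR=S
after cmd 2 (t=23): FL=S FR=W RL=S RR=W
after cmd 3 (t=34): FL=W FR=S RL=W RR=W
after cmd 4 (t=35): FL=W FR=S RL=S RR=W
after cmd 5 (t=46): FL=W FR=W RL=W RR=S
after cmd 6 (t=49): FL=W FR=S RL=W RR=W

start t=3: FL=W FR=S RL=S RR=W
cmd 1: advance +12 → t=15, phase=(8,0,12,4) → FL=W FR=S RL=W RR=S
cmd 2: advance +8 → t=23, phase=(0,8,4,12) → FL=S FR=W RL=S RR=W
cmd 3: advance +11 → t=34, phase=(11,3,15,7) → FL=W FR=S RL=W RR=W
cmd 4: advance +1 → t=35, phase=(12,4,0,8) → FL=W FR=S RL=S RR=W
cmd 5: advance +11 → t=46, phase=(7,15,11,3) → FL=W FR=W RL=W RR=S
cmd 6: advance +3 → t=49, phase=(10,2,14,6) → FL=W FR=S RL=W RR=W


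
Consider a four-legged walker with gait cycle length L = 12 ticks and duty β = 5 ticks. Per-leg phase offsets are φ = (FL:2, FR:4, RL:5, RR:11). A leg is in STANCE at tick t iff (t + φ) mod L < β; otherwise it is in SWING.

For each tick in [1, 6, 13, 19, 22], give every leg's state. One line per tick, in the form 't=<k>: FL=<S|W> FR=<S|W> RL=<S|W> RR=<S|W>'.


t=1: phase=(3,5,6,0) vs β=5 → FL=S FR=W RL=W RR=S
t=6: phase=(8,10,11,5) vs β=5 → FL=W FR=W RL=W RR=W
t=13: phase=(3,5,6,0) vs β=5 → FL=S FR=W RL=W RR=S
t=19: phase=(9,11,0,6) vs β=5 → FL=W FR=W RL=S RR=W
t=22: phase=(0,2,3,9) vs β=5 → FL=S FR=S RL=S RR=W

t=1: FL=S FR=W RL=W RR=S
t=6: FL=W FR=W RL=W RR=W
t=13: FL=S FR=W RL=W RR=S
t=19: FL=W FR=W RL=S RR=W
t=22: FL=S FR=S RL=S RR=W


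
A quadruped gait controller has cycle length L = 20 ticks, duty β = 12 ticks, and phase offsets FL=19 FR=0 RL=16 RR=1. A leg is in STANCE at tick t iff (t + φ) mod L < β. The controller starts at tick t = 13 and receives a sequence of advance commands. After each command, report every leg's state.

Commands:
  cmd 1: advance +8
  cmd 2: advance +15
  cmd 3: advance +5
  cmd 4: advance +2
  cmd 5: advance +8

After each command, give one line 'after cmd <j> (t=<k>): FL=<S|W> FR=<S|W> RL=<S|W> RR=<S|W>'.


start t=13: FL=W FR=W RL=S RR=W
cmd 1: advance +8 → t=21, phase=(0,1,17,2) → FL=S FR=S RL=W RR=S
cmd 2: advance +15 → t=36, phase=(15,16,12,17) → FL=W FR=W RL=W RR=W
cmd 3: advance +5 → t=41, phase=(0,1,17,2) → FL=S FR=S RL=W RR=S
cmd 4: advance +2 → t=43, phase=(2,3,19,4) → FL=S FR=S RL=W RR=S
cmd 5: advance +8 → t=51, phase=(10,11,7,12) → FL=S FR=S RL=S RR=W

after cmd 1 (t=21): FL=S FR=S RL=W RR=S
after cmd 2 (t=36): FL=W FR=W RL=W RR=W
after cmd 3 (t=41): FL=S FR=S RL=W RR=S
after cmd 4 (t=43): FL=S FR=S RL=W RR=S
after cmd 5 (t=51): FL=S FR=S RL=S RR=W


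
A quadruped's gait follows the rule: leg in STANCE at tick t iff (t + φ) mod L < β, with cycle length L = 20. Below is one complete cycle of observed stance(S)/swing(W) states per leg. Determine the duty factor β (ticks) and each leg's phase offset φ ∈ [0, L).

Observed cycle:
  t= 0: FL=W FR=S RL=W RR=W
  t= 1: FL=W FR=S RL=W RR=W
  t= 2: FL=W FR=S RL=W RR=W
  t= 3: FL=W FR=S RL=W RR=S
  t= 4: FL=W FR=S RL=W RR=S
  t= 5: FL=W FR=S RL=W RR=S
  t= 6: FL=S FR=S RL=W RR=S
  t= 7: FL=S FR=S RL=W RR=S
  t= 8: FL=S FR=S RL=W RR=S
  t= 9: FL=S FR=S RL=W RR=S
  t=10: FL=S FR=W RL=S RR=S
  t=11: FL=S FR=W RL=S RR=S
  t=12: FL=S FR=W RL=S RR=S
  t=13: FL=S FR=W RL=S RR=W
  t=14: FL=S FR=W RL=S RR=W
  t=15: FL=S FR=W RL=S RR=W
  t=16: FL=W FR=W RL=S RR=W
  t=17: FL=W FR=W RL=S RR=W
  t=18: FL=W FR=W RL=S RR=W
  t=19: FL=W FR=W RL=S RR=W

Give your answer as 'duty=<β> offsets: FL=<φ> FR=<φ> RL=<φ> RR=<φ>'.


duty=10 offsets: FL=14 FR=0 RL=10 RR=17

duty β = stance ticks per leg = 10
FL: stance ticks = 10; W→S at t=6 → φ=14
FR: stance ticks = 10; W→S at t=0 → φ=0
RL: stance ticks = 10; W→S at t=10 → φ=10
RR: stance ticks = 10; W→S at t=3 → φ=17


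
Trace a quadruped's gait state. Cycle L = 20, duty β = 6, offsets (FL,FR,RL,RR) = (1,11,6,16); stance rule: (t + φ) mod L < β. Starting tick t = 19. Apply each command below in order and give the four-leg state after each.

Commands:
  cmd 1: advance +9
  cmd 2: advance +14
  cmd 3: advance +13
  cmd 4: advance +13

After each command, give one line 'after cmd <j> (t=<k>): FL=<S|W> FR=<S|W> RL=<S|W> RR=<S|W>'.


after cmd 1 (t=28): FL=W FR=W RL=W RR=S
after cmd 2 (t=42): FL=S FR=W RL=W RR=W
after cmd 3 (t=55): FL=W FR=W RL=S RR=W
after cmd 4 (t=68): FL=W FR=W RL=W RR=S

start t=19: FL=S FR=W RL=S RR=W
cmd 1: advance +9 → t=28, phase=(9,19,14,4) → FL=W FR=W RL=W RR=S
cmd 2: advance +14 → t=42, phase=(3,13,8,18) → FL=S FR=W RL=W RR=W
cmd 3: advance +13 → t=55, phase=(16,6,1,11) → FL=W FR=W RL=S RR=W
cmd 4: advance +13 → t=68, phase=(9,19,14,4) → FL=W FR=W RL=W RR=S


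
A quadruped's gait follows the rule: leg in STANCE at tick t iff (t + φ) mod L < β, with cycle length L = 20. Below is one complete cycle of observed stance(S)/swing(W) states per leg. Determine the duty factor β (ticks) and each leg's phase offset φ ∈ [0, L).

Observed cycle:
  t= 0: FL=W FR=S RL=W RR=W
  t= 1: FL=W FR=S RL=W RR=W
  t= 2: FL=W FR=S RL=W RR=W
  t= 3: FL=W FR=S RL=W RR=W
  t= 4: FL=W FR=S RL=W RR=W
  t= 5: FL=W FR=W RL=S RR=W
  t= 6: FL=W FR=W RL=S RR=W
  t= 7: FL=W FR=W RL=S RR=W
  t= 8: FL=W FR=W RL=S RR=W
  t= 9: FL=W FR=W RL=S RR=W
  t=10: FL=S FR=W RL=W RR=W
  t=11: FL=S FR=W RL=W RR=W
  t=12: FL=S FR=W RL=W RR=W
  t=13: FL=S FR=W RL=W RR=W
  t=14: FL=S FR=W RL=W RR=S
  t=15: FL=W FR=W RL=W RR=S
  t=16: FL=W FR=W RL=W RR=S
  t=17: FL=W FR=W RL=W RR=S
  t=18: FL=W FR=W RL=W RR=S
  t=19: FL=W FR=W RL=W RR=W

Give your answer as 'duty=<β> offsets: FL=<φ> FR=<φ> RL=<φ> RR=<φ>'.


duty β = stance ticks per leg = 5
FL: stance ticks = 5; W→S at t=10 → φ=10
FR: stance ticks = 5; W→S at t=0 → φ=0
RL: stance ticks = 5; W→S at t=5 → φ=15
RR: stance ticks = 5; W→S at t=14 → φ=6

duty=5 offsets: FL=10 FR=0 RL=15 RR=6


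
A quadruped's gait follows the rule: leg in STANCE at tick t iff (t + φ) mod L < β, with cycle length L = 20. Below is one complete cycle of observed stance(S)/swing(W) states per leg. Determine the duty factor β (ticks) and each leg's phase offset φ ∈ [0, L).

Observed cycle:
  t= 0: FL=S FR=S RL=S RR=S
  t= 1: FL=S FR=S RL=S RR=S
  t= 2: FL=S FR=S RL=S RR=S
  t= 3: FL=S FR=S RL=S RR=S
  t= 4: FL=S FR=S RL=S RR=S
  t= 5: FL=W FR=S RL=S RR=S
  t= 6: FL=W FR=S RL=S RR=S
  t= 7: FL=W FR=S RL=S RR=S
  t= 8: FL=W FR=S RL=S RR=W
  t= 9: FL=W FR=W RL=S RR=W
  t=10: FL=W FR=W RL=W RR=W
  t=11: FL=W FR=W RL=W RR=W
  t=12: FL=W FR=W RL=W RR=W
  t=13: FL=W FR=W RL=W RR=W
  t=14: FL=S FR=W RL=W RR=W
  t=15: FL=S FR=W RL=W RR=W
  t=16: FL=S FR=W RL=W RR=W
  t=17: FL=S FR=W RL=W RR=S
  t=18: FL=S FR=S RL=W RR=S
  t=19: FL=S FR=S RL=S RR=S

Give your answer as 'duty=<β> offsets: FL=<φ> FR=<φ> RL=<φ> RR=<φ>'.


duty=11 offsets: FL=6 FR=2 RL=1 RR=3

duty β = stance ticks per leg = 11
FL: stance ticks = 11; W→S at t=14 → φ=6
FR: stance ticks = 11; W→S at t=18 → φ=2
RL: stance ticks = 11; W→S at t=19 → φ=1
RR: stance ticks = 11; W→S at t=17 → φ=3


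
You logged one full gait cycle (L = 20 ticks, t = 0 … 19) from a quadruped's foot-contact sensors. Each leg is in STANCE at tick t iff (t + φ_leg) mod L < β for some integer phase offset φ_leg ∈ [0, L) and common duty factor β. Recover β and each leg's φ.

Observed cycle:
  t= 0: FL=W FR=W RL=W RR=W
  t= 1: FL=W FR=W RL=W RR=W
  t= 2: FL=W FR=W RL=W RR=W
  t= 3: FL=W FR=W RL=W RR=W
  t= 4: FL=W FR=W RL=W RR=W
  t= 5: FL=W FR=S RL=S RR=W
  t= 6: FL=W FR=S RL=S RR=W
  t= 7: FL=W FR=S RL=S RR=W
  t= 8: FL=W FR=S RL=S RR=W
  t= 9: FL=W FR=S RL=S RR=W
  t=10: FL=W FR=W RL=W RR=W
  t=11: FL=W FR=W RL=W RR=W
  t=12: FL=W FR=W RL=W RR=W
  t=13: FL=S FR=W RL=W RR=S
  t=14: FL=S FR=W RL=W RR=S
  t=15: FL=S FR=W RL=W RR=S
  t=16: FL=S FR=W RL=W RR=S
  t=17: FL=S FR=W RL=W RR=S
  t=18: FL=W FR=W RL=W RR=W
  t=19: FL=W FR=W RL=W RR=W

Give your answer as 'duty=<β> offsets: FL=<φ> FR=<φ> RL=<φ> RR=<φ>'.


duty β = stance ticks per leg = 5
FL: stance ticks = 5; W→S at t=13 → φ=7
FR: stance ticks = 5; W→S at t=5 → φ=15
RL: stance ticks = 5; W→S at t=5 → φ=15
RR: stance ticks = 5; W→S at t=13 → φ=7

duty=5 offsets: FL=7 FR=15 RL=15 RR=7


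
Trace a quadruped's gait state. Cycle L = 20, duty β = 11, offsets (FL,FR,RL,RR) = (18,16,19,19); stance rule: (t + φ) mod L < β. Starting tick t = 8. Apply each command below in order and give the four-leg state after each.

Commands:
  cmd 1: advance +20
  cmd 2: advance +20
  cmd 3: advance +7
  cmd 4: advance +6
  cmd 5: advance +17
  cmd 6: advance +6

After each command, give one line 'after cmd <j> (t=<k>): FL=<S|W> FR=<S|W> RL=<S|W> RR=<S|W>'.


start t=8: FL=S FR=S RL=S RR=S
cmd 1: advance +20 → t=28, phase=(6,4,7,7) → FL=S FR=S RL=S RR=S
cmd 2: advance +20 → t=48, phase=(6,4,7,7) → FL=S FR=S RL=S RR=S
cmd 3: advance +7 → t=55, phase=(13,11,14,14) → FL=W FR=W RL=W RR=W
cmd 4: advance +6 → t=61, phase=(19,17,0,0) → FL=W FR=W RL=S RR=S
cmd 5: advance +17 → t=78, phase=(16,14,17,17) → FL=W FR=W RL=W RR=W
cmd 6: advance +6 → t=84, phase=(2,0,3,3) → FL=S FR=S RL=S RR=S

after cmd 1 (t=28): FL=S FR=S RL=S RR=S
after cmd 2 (t=48): FL=S FR=S RL=S RR=S
after cmd 3 (t=55): FL=W FR=W RL=W RR=W
after cmd 4 (t=61): FL=W FR=W RL=S RR=S
after cmd 5 (t=78): FL=W FR=W RL=W RR=W
after cmd 6 (t=84): FL=S FR=S RL=S RR=S


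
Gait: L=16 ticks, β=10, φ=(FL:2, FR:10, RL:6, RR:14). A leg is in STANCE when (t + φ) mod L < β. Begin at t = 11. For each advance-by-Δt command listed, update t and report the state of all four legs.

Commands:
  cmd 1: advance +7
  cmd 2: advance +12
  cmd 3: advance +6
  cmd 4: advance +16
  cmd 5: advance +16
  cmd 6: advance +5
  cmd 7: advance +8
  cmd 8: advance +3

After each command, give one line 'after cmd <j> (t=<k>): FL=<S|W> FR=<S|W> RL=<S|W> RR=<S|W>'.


start t=11: FL=W FR=S RL=S RR=S
cmd 1: advance +7 → t=18, phase=(4,12,8,0) → FL=S FR=W RL=S RR=S
cmd 2: advance +12 → t=30, phase=(0,8,4,12) → FL=S FR=S RL=S RR=W
cmd 3: advance +6 → t=36, phase=(6,14,10,2) → FL=S FR=W RL=W RR=S
cmd 4: advance +16 → t=52, phase=(6,14,10,2) → FL=S FR=W RL=W RR=S
cmd 5: advance +16 → t=68, phase=(6,14,10,2) → FL=S FR=W RL=W RR=S
cmd 6: advance +5 → t=73, phase=(11,3,15,7) → FL=W FR=S RL=W RR=S
cmd 7: advance +8 → t=81, phase=(3,11,7,15) → FL=S FR=W RL=S RR=W
cmd 8: advance +3 → t=84, phase=(6,14,10,2) → FL=S FR=W RL=W RR=S

after cmd 1 (t=18): FL=S FR=W RL=S RR=S
after cmd 2 (t=30): FL=S FR=S RL=S RR=W
after cmd 3 (t=36): FL=S FR=W RL=W RR=S
after cmd 4 (t=52): FL=S FR=W RL=W RR=S
after cmd 5 (t=68): FL=S FR=W RL=W RR=S
after cmd 6 (t=73): FL=W FR=S RL=W RR=S
after cmd 7 (t=81): FL=S FR=W RL=S RR=W
after cmd 8 (t=84): FL=S FR=W RL=W RR=S


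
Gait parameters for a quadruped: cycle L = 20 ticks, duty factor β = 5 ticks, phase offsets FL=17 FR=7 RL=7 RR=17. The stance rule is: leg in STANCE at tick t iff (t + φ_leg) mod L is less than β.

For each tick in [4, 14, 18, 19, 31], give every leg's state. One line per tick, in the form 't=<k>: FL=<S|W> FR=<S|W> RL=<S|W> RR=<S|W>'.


t=4: phase=(1,11,11,1) vs β=5 → FL=S FR=W RL=W RR=S
t=14: phase=(11,1,1,11) vs β=5 → FL=W FR=S RL=S RR=W
t=18: phase=(15,5,5,15) vs β=5 → FL=W FR=W RL=W RR=W
t=19: phase=(16,6,6,16) vs β=5 → FL=W FR=W RL=W RR=W
t=31: phase=(8,18,18,8) vs β=5 → FL=W FR=W RL=W RR=W

t=4: FL=S FR=W RL=W RR=S
t=14: FL=W FR=S RL=S RR=W
t=18: FL=W FR=W RL=W RR=W
t=19: FL=W FR=W RL=W RR=W
t=31: FL=W FR=W RL=W RR=W


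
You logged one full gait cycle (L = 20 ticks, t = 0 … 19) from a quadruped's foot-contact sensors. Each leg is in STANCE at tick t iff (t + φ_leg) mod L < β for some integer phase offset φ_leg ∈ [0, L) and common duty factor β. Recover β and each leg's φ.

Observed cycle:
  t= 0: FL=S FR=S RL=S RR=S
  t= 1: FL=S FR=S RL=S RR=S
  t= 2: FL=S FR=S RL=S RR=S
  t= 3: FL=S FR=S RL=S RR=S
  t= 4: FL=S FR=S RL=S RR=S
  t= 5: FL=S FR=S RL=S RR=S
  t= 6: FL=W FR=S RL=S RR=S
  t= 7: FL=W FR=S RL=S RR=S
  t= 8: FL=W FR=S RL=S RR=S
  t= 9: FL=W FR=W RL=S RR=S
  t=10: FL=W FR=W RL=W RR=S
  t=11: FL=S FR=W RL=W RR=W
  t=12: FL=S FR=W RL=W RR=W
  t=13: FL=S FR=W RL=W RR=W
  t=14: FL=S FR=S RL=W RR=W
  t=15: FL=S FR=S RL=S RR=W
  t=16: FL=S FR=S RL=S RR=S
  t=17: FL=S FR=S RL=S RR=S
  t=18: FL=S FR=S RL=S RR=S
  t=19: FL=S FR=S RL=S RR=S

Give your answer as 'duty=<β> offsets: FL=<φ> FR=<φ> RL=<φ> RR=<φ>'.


duty β = stance ticks per leg = 15
FL: stance ticks = 15; W→S at t=11 → φ=9
FR: stance ticks = 15; W→S at t=14 → φ=6
RL: stance ticks = 15; W→S at t=15 → φ=5
RR: stance ticks = 15; W→S at t=16 → φ=4

duty=15 offsets: FL=9 FR=6 RL=5 RR=4


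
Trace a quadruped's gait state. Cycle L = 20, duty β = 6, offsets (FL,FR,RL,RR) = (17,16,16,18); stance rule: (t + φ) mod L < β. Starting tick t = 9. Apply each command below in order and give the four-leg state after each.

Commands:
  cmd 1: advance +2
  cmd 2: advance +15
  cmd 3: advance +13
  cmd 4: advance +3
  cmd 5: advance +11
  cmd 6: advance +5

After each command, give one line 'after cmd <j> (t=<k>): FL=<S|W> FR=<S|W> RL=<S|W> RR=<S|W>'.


after cmd 1 (t=11): FL=W FR=W RL=W RR=W
after cmd 2 (t=26): FL=S FR=S RL=S RR=S
after cmd 3 (t=39): FL=W FR=W RL=W RR=W
after cmd 4 (t=42): FL=W FR=W RL=W RR=S
after cmd 5 (t=53): FL=W FR=W RL=W RR=W
after cmd 6 (t=58): FL=W FR=W RL=W RR=W

start t=9: FL=W FR=S RL=S RR=W
cmd 1: advance +2 → t=11, phase=(8,7,7,9) → FL=W FR=W RL=W RR=W
cmd 2: advance +15 → t=26, phase=(3,2,2,4) → FL=S FR=S RL=S RR=S
cmd 3: advance +13 → t=39, phase=(16,15,15,17) → FL=W FR=W RL=W RR=W
cmd 4: advance +3 → t=42, phase=(19,18,18,0) → FL=W FR=W RL=W RR=S
cmd 5: advance +11 → t=53, phase=(10,9,9,11) → FL=W FR=W RL=W RR=W
cmd 6: advance +5 → t=58, phase=(15,14,14,16) → FL=W FR=W RL=W RR=W


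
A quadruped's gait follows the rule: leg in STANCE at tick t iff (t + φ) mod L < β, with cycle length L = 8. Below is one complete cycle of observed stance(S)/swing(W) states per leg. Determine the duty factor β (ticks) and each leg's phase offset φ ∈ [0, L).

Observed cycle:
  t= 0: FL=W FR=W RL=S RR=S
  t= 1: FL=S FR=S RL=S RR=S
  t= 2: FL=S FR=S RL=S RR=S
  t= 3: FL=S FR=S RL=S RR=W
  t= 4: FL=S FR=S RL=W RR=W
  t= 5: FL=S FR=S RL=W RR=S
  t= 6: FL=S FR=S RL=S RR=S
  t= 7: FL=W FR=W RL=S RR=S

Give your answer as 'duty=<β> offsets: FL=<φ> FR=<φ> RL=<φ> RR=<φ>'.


duty β = stance ticks per leg = 6
FL: stance ticks = 6; W→S at t=1 → φ=7
FR: stance ticks = 6; W→S at t=1 → φ=7
RL: stance ticks = 6; W→S at t=6 → φ=2
RR: stance ticks = 6; W→S at t=5 → φ=3

duty=6 offsets: FL=7 FR=7 RL=2 RR=3


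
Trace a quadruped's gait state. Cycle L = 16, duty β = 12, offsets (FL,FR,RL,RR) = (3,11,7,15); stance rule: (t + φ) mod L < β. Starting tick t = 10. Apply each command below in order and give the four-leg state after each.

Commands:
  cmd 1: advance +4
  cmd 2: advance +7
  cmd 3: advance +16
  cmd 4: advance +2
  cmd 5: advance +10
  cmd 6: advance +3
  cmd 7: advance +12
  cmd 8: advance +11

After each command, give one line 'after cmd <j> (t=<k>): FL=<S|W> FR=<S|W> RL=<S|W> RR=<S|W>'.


start t=10: FL=W FR=S RL=S RR=S
cmd 1: advance +4 → t=14, phase=(1,9,5,13) → FL=S FR=S RL=S RR=W
cmd 2: advance +7 → t=21, phase=(8,0,12,4) → FL=S FR=S RL=W RR=S
cmd 3: advance +16 → t=37, phase=(8,0,12,4) → FL=S FR=S RL=W RR=S
cmd 4: advance +2 → t=39, phase=(10,2,14,6) → FL=S FR=S RL=W RR=S
cmd 5: advance +10 → t=49, phase=(4,12,8,0) → FL=S FR=W RL=S RR=S
cmd 6: advance +3 → t=52, phase=(7,15,11,3) → FL=S FR=W RL=S RR=S
cmd 7: advance +12 → t=64, phase=(3,11,7,15) → FL=S FR=S RL=S RR=W
cmd 8: advance +11 → t=75, phase=(14,6,2,10) → FL=W FR=S RL=S RR=S

after cmd 1 (t=14): FL=S FR=S RL=S RR=W
after cmd 2 (t=21): FL=S FR=S RL=W RR=S
after cmd 3 (t=37): FL=S FR=S RL=W RR=S
after cmd 4 (t=39): FL=S FR=S RL=W RR=S
after cmd 5 (t=49): FL=S FR=W RL=S RR=S
after cmd 6 (t=52): FL=S FR=W RL=S RR=S
after cmd 7 (t=64): FL=S FR=S RL=S RR=W
after cmd 8 (t=75): FL=W FR=S RL=S RR=S


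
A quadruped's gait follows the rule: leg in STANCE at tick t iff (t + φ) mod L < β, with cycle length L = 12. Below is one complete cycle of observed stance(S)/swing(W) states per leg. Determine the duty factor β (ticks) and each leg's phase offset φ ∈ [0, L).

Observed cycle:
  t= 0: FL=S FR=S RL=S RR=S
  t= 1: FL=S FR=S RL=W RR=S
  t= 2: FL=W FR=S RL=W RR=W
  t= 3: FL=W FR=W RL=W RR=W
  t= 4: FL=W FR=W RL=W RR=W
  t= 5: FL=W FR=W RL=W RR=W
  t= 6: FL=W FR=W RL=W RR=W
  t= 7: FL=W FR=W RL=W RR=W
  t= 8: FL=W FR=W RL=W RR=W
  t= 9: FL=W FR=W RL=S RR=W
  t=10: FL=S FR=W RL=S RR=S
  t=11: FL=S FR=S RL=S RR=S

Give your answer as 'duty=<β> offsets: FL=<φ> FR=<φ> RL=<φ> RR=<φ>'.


duty β = stance ticks per leg = 4
FL: stance ticks = 4; W→S at t=10 → φ=2
FR: stance ticks = 4; W→S at t=11 → φ=1
RL: stance ticks = 4; W→S at t=9 → φ=3
RR: stance ticks = 4; W→S at t=10 → φ=2

duty=4 offsets: FL=2 FR=1 RL=3 RR=2


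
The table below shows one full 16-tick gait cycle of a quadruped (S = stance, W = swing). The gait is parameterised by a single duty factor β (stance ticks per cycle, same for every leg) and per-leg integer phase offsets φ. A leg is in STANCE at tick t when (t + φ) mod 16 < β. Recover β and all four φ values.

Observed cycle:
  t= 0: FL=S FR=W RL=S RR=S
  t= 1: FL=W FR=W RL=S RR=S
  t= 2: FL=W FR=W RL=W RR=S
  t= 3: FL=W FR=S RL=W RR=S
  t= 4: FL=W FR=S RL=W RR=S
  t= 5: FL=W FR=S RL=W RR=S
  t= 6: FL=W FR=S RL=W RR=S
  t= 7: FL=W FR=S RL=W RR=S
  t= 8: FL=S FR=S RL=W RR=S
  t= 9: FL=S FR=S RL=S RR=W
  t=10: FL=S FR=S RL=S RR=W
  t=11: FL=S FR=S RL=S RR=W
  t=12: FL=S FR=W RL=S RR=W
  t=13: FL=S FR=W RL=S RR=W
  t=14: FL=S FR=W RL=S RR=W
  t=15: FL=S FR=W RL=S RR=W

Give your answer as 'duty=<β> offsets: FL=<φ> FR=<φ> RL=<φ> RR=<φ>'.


duty=9 offsets: FL=8 FR=13 RL=7 RR=0

duty β = stance ticks per leg = 9
FL: stance ticks = 9; W→S at t=8 → φ=8
FR: stance ticks = 9; W→S at t=3 → φ=13
RL: stance ticks = 9; W→S at t=9 → φ=7
RR: stance ticks = 9; W→S at t=0 → φ=0


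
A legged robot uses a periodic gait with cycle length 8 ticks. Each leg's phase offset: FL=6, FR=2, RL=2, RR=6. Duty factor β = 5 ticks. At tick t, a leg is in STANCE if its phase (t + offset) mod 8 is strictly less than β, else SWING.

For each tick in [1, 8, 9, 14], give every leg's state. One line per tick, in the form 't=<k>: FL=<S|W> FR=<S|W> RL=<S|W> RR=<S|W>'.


t=1: phase=(7,3,3,7) vs β=5 → FL=W FR=S RL=S RR=W
t=8: phase=(6,2,2,6) vs β=5 → FL=W FR=S RL=S RR=W
t=9: phase=(7,3,3,7) vs β=5 → FL=W FR=S RL=S RR=W
t=14: phase=(4,0,0,4) vs β=5 → FL=S FR=S RL=S RR=S

t=1: FL=W FR=S RL=S RR=W
t=8: FL=W FR=S RL=S RR=W
t=9: FL=W FR=S RL=S RR=W
t=14: FL=S FR=S RL=S RR=S


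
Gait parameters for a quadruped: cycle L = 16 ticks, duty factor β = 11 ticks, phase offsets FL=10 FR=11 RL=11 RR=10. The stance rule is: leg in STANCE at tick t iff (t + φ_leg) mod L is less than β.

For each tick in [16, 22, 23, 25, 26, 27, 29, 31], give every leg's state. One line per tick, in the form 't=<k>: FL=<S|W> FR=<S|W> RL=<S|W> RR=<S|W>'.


t=16: FL=S FR=W RL=W RR=S
t=22: FL=S FR=S RL=S RR=S
t=23: FL=S FR=S RL=S RR=S
t=25: FL=S FR=S RL=S RR=S
t=26: FL=S FR=S RL=S RR=S
t=27: FL=S FR=S RL=S RR=S
t=29: FL=S FR=S RL=S RR=S
t=31: FL=S FR=S RL=S RR=S

t=16: phase=(10,11,11,10) vs β=11 → FL=S FR=W RL=W RR=S
t=22: phase=(0,1,1,0) vs β=11 → FL=S FR=S RL=S RR=S
t=23: phase=(1,2,2,1) vs β=11 → FL=S FR=S RL=S RR=S
t=25: phase=(3,4,4,3) vs β=11 → FL=S FR=S RL=S RR=S
t=26: phase=(4,5,5,4) vs β=11 → FL=S FR=S RL=S RR=S
t=27: phase=(5,6,6,5) vs β=11 → FL=S FR=S RL=S RR=S
t=29: phase=(7,8,8,7) vs β=11 → FL=S FR=S RL=S RR=S
t=31: phase=(9,10,10,9) vs β=11 → FL=S FR=S RL=S RR=S


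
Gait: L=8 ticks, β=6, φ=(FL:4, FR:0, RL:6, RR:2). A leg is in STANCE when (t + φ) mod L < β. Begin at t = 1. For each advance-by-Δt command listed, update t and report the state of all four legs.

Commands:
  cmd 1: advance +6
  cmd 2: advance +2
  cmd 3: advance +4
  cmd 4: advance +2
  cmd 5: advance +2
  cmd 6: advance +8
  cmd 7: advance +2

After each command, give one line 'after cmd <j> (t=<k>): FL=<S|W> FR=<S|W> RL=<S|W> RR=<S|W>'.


after cmd 1 (t=7): FL=S FR=W RL=S RR=S
after cmd 2 (t=9): FL=S FR=S RL=W RR=S
after cmd 3 (t=13): FL=S FR=S RL=S RR=W
after cmd 4 (t=15): FL=S FR=W RL=S RR=S
after cmd 5 (t=17): FL=S FR=S RL=W RR=S
after cmd 6 (t=25): FL=S FR=S RL=W RR=S
after cmd 7 (t=27): FL=W FR=S RL=S RR=S

start t=1: FL=S FR=S RL=W RR=S
cmd 1: advance +6 → t=7, phase=(3,7,5,1) → FL=S FR=W RL=S RR=S
cmd 2: advance +2 → t=9, phase=(5,1,7,3) → FL=S FR=S RL=W RR=S
cmd 3: advance +4 → t=13, phase=(1,5,3,7) → FL=S FR=S RL=S RR=W
cmd 4: advance +2 → t=15, phase=(3,7,5,1) → FL=S FR=W RL=S RR=S
cmd 5: advance +2 → t=17, phase=(5,1,7,3) → FL=S FR=S RL=W RR=S
cmd 6: advance +8 → t=25, phase=(5,1,7,3) → FL=S FR=S RL=W RR=S
cmd 7: advance +2 → t=27, phase=(7,3,1,5) → FL=W FR=S RL=S RR=S


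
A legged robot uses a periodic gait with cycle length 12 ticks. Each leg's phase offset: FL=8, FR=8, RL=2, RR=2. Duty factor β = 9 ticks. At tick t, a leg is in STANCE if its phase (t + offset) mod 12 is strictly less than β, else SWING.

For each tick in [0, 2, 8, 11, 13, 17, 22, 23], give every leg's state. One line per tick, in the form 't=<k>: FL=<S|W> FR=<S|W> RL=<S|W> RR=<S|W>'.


t=0: phase=(8,8,2,2) vs β=9 → FL=S FR=S RL=S RR=S
t=2: phase=(10,10,4,4) vs β=9 → FL=W FR=W RL=S RR=S
t=8: phase=(4,4,10,10) vs β=9 → FL=S FR=S RL=W RR=W
t=11: phase=(7,7,1,1) vs β=9 → FL=S FR=S RL=S RR=S
t=13: phase=(9,9,3,3) vs β=9 → FL=W FR=W RL=S RR=S
t=17: phase=(1,1,7,7) vs β=9 → FL=S FR=S RL=S RR=S
t=22: phase=(6,6,0,0) vs β=9 → FL=S FR=S RL=S RR=S
t=23: phase=(7,7,1,1) vs β=9 → FL=S FR=S RL=S RR=S

t=0: FL=S FR=S RL=S RR=S
t=2: FL=W FR=W RL=S RR=S
t=8: FL=S FR=S RL=W RR=W
t=11: FL=S FR=S RL=S RR=S
t=13: FL=W FR=W RL=S RR=S
t=17: FL=S FR=S RL=S RR=S
t=22: FL=S FR=S RL=S RR=S
t=23: FL=S FR=S RL=S RR=S


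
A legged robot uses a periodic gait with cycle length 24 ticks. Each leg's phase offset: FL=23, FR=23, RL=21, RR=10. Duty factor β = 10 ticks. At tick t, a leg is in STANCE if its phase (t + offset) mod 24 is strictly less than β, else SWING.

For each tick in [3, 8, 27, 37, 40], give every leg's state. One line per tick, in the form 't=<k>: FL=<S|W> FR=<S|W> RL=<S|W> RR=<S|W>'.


t=3: FL=S FR=S RL=S RR=W
t=8: FL=S FR=S RL=S RR=W
t=27: FL=S FR=S RL=S RR=W
t=37: FL=W FR=W RL=W RR=W
t=40: FL=W FR=W RL=W RR=S

t=3: phase=(2,2,0,13) vs β=10 → FL=S FR=S RL=S RR=W
t=8: phase=(7,7,5,18) vs β=10 → FL=S FR=S RL=S RR=W
t=27: phase=(2,2,0,13) vs β=10 → FL=S FR=S RL=S RR=W
t=37: phase=(12,12,10,23) vs β=10 → FL=W FR=W RL=W RR=W
t=40: phase=(15,15,13,2) vs β=10 → FL=W FR=W RL=W RR=S


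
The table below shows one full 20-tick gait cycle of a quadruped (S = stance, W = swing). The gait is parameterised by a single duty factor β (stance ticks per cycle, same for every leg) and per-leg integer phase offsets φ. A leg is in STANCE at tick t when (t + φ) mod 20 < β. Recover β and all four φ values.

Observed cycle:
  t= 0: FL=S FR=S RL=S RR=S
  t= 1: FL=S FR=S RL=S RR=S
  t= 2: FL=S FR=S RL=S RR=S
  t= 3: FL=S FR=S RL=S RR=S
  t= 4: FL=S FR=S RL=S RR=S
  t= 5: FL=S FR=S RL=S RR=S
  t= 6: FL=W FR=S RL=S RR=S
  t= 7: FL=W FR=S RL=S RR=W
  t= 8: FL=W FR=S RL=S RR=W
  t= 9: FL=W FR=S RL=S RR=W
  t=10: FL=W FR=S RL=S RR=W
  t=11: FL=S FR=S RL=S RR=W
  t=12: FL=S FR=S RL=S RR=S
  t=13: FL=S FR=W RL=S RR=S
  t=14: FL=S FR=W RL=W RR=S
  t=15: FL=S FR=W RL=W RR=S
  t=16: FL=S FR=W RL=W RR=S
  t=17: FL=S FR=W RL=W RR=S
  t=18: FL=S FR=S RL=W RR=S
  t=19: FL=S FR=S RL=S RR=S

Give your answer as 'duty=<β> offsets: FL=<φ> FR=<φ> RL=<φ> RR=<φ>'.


duty β = stance ticks per leg = 15
FL: stance ticks = 15; W→S at t=11 → φ=9
FR: stance ticks = 15; W→S at t=18 → φ=2
RL: stance ticks = 15; W→S at t=19 → φ=1
RR: stance ticks = 15; W→S at t=12 → φ=8

duty=15 offsets: FL=9 FR=2 RL=1 RR=8


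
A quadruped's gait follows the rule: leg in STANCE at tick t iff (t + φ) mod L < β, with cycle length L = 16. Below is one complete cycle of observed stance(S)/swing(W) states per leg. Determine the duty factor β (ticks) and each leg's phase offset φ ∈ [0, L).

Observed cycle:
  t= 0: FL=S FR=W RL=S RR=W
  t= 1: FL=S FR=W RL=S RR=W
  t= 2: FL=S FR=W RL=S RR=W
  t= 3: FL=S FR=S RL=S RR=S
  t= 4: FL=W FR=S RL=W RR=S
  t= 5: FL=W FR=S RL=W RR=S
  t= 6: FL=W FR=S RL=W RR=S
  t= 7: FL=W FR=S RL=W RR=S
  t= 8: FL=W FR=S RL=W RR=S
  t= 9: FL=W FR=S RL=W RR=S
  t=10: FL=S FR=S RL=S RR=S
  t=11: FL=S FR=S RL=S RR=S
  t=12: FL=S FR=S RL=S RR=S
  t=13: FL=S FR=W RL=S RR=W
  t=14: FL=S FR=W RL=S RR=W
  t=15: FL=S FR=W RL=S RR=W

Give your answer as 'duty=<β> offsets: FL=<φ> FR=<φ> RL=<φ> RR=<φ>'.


duty β = stance ticks per leg = 10
FL: stance ticks = 10; W→S at t=10 → φ=6
FR: stance ticks = 10; W→S at t=3 → φ=13
RL: stance ticks = 10; W→S at t=10 → φ=6
RR: stance ticks = 10; W→S at t=3 → φ=13

duty=10 offsets: FL=6 FR=13 RL=6 RR=13


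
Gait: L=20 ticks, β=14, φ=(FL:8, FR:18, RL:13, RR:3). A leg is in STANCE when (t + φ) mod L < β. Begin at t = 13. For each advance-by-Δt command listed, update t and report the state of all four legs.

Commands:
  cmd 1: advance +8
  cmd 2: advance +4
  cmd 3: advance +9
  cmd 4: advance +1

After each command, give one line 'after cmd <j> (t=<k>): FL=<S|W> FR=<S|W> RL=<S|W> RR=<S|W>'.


start t=13: FL=S FR=S RL=S RR=W
cmd 1: advance +8 → t=21, phase=(9,19,14,4) → FL=S FR=W RL=W RR=S
cmd 2: advance +4 → t=25, phase=(13,3,18,8) → FL=S FR=S RL=W RR=S
cmd 3: advance +9 → t=34, phase=(2,12,7,17) → FL=S FR=S RL=S RR=W
cmd 4: advance +1 → t=35, phase=(3,13,8,18) → FL=S FR=S RL=S RR=W

after cmd 1 (t=21): FL=S FR=W RL=W RR=S
after cmd 2 (t=25): FL=S FR=S RL=W RR=S
after cmd 3 (t=34): FL=S FR=S RL=S RR=W
after cmd 4 (t=35): FL=S FR=S RL=S RR=W


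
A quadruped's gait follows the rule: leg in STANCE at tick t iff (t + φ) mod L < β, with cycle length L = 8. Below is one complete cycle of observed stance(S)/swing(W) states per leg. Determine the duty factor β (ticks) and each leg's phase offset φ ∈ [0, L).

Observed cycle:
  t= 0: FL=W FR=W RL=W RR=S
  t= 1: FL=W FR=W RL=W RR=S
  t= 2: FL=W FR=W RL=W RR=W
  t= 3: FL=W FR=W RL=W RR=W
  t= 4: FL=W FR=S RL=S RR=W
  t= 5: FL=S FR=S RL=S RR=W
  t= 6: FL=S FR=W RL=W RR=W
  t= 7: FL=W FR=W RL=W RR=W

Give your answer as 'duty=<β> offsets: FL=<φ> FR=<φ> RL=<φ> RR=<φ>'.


duty=2 offsets: FL=3 FR=4 RL=4 RR=0

duty β = stance ticks per leg = 2
FL: stance ticks = 2; W→S at t=5 → φ=3
FR: stance ticks = 2; W→S at t=4 → φ=4
RL: stance ticks = 2; W→S at t=4 → φ=4
RR: stance ticks = 2; W→S at t=0 → φ=0


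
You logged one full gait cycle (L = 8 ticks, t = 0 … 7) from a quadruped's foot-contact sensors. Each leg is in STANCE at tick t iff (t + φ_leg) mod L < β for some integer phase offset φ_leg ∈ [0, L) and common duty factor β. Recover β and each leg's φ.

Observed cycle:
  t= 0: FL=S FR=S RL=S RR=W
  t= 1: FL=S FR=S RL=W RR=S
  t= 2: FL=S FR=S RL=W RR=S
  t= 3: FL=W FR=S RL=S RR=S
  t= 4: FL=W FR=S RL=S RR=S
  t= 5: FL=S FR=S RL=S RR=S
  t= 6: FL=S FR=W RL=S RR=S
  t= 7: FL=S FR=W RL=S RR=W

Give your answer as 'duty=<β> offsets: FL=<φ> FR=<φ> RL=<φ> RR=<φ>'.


duty=6 offsets: FL=3 FR=0 RL=5 RR=7

duty β = stance ticks per leg = 6
FL: stance ticks = 6; W→S at t=5 → φ=3
FR: stance ticks = 6; W→S at t=0 → φ=0
RL: stance ticks = 6; W→S at t=3 → φ=5
RR: stance ticks = 6; W→S at t=1 → φ=7


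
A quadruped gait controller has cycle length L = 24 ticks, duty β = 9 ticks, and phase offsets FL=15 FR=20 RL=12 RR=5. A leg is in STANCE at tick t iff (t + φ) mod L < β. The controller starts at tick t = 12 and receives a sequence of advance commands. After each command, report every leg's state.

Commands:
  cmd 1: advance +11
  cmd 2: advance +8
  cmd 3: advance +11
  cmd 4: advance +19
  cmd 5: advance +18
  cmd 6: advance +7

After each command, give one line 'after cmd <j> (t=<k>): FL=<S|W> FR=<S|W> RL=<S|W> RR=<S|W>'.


after cmd 1 (t=23): FL=W FR=W RL=W RR=S
after cmd 2 (t=31): FL=W FR=S RL=W RR=W
after cmd 3 (t=42): FL=W FR=W RL=S RR=W
after cmd 4 (t=61): FL=S FR=W RL=S RR=W
after cmd 5 (t=79): FL=W FR=S RL=W RR=W
after cmd 6 (t=86): FL=S FR=W RL=S RR=W

start t=12: FL=S FR=S RL=S RR=W
cmd 1: advance +11 → t=23, phase=(14,19,11,4) → FL=W FR=W RL=W RR=S
cmd 2: advance +8 → t=31, phase=(22,3,19,12) → FL=W FR=S RL=W RR=W
cmd 3: advance +11 → t=42, phase=(9,14,6,23) → FL=W FR=W RL=S RR=W
cmd 4: advance +19 → t=61, phase=(4,9,1,18) → FL=S FR=W RL=S RR=W
cmd 5: advance +18 → t=79, phase=(22,3,19,12) → FL=W FR=S RL=W RR=W
cmd 6: advance +7 → t=86, phase=(5,10,2,19) → FL=S FR=W RL=S RR=W


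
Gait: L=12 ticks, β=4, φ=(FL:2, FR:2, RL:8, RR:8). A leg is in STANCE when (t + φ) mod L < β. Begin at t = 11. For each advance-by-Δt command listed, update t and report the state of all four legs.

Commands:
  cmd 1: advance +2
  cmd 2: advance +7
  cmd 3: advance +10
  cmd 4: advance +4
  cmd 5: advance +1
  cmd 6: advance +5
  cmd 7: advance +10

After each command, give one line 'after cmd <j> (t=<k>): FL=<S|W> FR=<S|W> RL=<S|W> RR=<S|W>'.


after cmd 1 (t=13): FL=S FR=S RL=W RR=W
after cmd 2 (t=20): FL=W FR=W RL=W RR=W
after cmd 3 (t=30): FL=W FR=W RL=S RR=S
after cmd 4 (t=34): FL=S FR=S RL=W RR=W
after cmd 5 (t=35): FL=S FR=S RL=W RR=W
after cmd 6 (t=40): FL=W FR=W RL=S RR=S
after cmd 7 (t=50): FL=W FR=W RL=W RR=W

start t=11: FL=S FR=S RL=W RR=W
cmd 1: advance +2 → t=13, phase=(3,3,9,9) → FL=S FR=S RL=W RR=W
cmd 2: advance +7 → t=20, phase=(10,10,4,4) → FL=W FR=W RL=W RR=W
cmd 3: advance +10 → t=30, phase=(8,8,2,2) → FL=W FR=W RL=S RR=S
cmd 4: advance +4 → t=34, phase=(0,0,6,6) → FL=S FR=S RL=W RR=W
cmd 5: advance +1 → t=35, phase=(1,1,7,7) → FL=S FR=S RL=W RR=W
cmd 6: advance +5 → t=40, phase=(6,6,0,0) → FL=W FR=W RL=S RR=S
cmd 7: advance +10 → t=50, phase=(4,4,10,10) → FL=W FR=W RL=W RR=W


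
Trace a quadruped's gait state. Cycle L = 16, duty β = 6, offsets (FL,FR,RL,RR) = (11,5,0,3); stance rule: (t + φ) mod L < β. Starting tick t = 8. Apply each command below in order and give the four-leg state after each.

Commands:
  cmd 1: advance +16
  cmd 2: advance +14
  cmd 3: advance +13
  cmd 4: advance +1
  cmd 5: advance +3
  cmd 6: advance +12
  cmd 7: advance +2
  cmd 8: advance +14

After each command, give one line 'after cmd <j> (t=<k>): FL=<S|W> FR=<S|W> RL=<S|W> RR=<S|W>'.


after cmd 1 (t=24): FL=S FR=W RL=W RR=W
after cmd 2 (t=38): FL=S FR=W RL=W RR=W
after cmd 3 (t=51): FL=W FR=W RL=S RR=W
after cmd 4 (t=52): FL=W FR=W RL=S RR=W
after cmd 5 (t=55): FL=S FR=W RL=W RR=W
after cmd 6 (t=67): FL=W FR=W RL=S RR=W
after cmd 7 (t=69): FL=S FR=W RL=S RR=W
after cmd 8 (t=83): FL=W FR=W RL=S RR=W

start t=8: FL=S FR=W RL=W RR=W
cmd 1: advance +16 → t=24, phase=(3,13,8,11) → FL=S FR=W RL=W RR=W
cmd 2: advance +14 → t=38, phase=(1,11,6,9) → FL=S FR=W RL=W RR=W
cmd 3: advance +13 → t=51, phase=(14,8,3,6) → FL=W FR=W RL=S RR=W
cmd 4: advance +1 → t=52, phase=(15,9,4,7) → FL=W FR=W RL=S RR=W
cmd 5: advance +3 → t=55, phase=(2,12,7,10) → FL=S FR=W RL=W RR=W
cmd 6: advance +12 → t=67, phase=(14,8,3,6) → FL=W FR=W RL=S RR=W
cmd 7: advance +2 → t=69, phase=(0,10,5,8) → FL=S FR=W RL=S RR=W
cmd 8: advance +14 → t=83, phase=(14,8,3,6) → FL=W FR=W RL=S RR=W


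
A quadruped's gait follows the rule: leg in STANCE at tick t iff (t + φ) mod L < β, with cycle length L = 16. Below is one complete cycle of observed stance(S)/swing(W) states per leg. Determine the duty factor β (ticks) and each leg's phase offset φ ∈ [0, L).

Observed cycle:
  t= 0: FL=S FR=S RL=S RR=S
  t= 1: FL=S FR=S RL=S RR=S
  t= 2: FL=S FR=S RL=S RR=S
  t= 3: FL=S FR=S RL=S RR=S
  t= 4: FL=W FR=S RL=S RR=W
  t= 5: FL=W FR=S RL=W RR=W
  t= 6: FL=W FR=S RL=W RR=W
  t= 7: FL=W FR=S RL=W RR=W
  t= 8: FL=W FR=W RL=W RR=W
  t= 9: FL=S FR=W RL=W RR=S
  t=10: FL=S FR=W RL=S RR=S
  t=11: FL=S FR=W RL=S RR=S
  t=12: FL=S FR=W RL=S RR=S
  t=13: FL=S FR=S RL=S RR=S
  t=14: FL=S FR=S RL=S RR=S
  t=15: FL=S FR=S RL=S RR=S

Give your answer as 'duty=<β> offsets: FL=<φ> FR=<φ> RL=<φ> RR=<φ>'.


duty=11 offsets: FL=7 FR=3 RL=6 RR=7

duty β = stance ticks per leg = 11
FL: stance ticks = 11; W→S at t=9 → φ=7
FR: stance ticks = 11; W→S at t=13 → φ=3
RL: stance ticks = 11; W→S at t=10 → φ=6
RR: stance ticks = 11; W→S at t=9 → φ=7
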